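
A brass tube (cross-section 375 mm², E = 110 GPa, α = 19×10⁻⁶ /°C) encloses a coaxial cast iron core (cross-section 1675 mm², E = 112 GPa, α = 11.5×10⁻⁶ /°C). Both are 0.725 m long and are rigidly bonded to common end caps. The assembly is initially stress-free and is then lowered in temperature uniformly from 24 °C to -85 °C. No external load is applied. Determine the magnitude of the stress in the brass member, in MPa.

σ ≈ 73.7 MPa (tensile)

Equilibrium of a rigid end plate with no external load gives equal and opposite internal forces ±P in the two members. Since α_{brass} > α_{cast iron}, cooling drives the brass into tension and the cast iron into compression.
Setting the final lengths equal and cancelling L: (α₁ − α₂)ΔT = P/(A₁E₁) + P/(A₂E₂).
|α₁ − α₂|·ΔT = 7.5×10⁻⁶ × 109 = 0.0008175.
1/(A₁E₁) + 1/(A₂E₂) = 1/(375×110×10³) + 1/(1675×112×10³) = 2.957×10⁻⁸ N⁻¹.
So P = 0.0008175 / 2.957×10⁻⁸ = 27.64 kN.
σ_{brass} = P/A₁ = 27640/375 = 73.72 MPa, tensile.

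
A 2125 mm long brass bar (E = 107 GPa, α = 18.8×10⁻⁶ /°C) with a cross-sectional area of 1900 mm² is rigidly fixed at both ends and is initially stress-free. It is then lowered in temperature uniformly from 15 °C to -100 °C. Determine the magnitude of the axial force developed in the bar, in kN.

Full restraint means ε = 0, so the stress is σ = EαΔT = 107×10³ × 18.8×10⁻⁶ × 115 = 231.3 MPa.
P = AEαΔT = 1900 × 107×10³ × 18.8×10⁻⁶ × 115 = 439.5 kN (tensile).

P ≈ 440 kN (tensile)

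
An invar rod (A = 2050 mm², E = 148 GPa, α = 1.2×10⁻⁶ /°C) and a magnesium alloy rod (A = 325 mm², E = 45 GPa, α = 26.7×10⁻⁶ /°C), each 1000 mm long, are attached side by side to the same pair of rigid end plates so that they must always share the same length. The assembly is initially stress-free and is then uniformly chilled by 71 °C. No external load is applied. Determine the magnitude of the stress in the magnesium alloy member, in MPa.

σ ≈ 77.7 MPa (tensile)

Equilibrium of a rigid end plate with no external load gives equal and opposite internal forces ±P in the two members. Since α_{magnesium alloy} > α_{invar}, cooling drives the magnesium alloy into tension and the invar into compression.
Setting the final lengths equal and cancelling L: (α₁ − α₂)ΔT = P/(A₁E₁) + P/(A₂E₂).
|α₁ − α₂|·ΔT = 25.5×10⁻⁶ × 71 = 0.001811.
1/(A₁E₁) + 1/(A₂E₂) = 1/(2050×148×10³) + 1/(325×45×10³) = 7.167×10⁻⁸ N⁻¹.
So P = 0.001811 / 7.167×10⁻⁸ = 25.26 kN.
σ_{magnesium alloy} = P/A₂ = 25260/325 = 77.73 MPa, tensile.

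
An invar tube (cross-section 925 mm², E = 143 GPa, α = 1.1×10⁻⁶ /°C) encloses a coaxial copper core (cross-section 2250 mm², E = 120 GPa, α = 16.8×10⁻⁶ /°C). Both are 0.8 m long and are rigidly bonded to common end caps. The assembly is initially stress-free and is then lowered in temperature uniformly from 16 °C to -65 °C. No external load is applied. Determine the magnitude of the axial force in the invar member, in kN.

Both members must finish at the same length. With the larger α, the copper tends to over-contract; the plates restrain it, putting the copper in tension and the invar in compression. With no external load the two internal forces are equal and opposite, magnitude P.
Equating the net (thermal + elastic) strains gives |α₁ − α₂|·ΔT = P·[1/(A₁E₁) + 1/(A₂E₂)].
|α₁ − α₂|·ΔT = 15.7×10⁻⁶ × 81 = 0.001272.
1/(A₁E₁) + 1/(A₂E₂) = 1/(925×143×10³) + 1/(2250×120×10³) = 1.126×10⁻⁸ N⁻¹.
So P = 0.001272 / 1.126×10⁻⁸ = 112.9 kN.

P ≈ 113 kN (compressive in the invar)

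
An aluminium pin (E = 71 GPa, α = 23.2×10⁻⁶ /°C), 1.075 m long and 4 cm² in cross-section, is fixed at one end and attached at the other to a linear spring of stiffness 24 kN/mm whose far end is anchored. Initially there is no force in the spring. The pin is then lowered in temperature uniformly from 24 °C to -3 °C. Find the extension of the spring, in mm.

The unrestrained thermal change is αΔT L = 23.2×10⁻⁶ × 27 × 1075 = 0.6734 mm.
With a force P in the spring, the elastic change of the pin is PL/(AE) and that of the spring is P/k; compatibility requires their sum to equal δ_free.
P [ L/(AE) + 1/k ] = δ_free → P [ 1075/(400×71×10³) + 1/(24×10³) ] = 0.6734.
P = 0.6734 / 7.952×10⁻⁵ = 8468 N.
Spring extension = P/k = 8468/(24×10³) = 0.3528 mm.

δ ≈ 0.353 mm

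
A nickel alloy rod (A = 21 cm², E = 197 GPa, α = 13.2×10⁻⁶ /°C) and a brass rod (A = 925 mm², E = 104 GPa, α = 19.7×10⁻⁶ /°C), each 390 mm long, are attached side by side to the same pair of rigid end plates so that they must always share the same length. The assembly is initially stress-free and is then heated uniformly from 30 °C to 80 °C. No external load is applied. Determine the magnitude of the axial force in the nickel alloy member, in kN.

P ≈ 25.4 kN (tensile in the nickel alloy)

Both members must finish at the same length. With the larger α, the brass tends to over-expand; the plates restrain it, putting the brass in compression and the nickel alloy in tension. With no external load the two internal forces are equal and opposite, magnitude P.
Equating the net (thermal + elastic) strains gives |α₁ − α₂|·ΔT = P·[1/(A₁E₁) + 1/(A₂E₂)].
|α₁ − α₂|·ΔT = 6.5×10⁻⁶ × 50 = 0.000325.
1/(A₁E₁) + 1/(A₂E₂) = 1/(2100×197×10³) + 1/(925×104×10³) = 1.281×10⁻⁸ N⁻¹.
So P = 0.000325 / 1.281×10⁻⁸ = 25.37 kN.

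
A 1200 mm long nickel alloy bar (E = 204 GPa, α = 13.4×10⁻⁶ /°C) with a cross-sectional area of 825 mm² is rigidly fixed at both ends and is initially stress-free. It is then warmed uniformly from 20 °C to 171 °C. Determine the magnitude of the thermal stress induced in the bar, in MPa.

σ ≈ 413 MPa (compressive)

Because both ends are immovable the net strain is zero, and the suppressed thermal strain is αΔT = 13.4×10⁻⁶ × 151 = 2023.4×10⁻⁶.
σ = EαΔT = 204×10³ × 13.4×10⁻⁶ × 151 = 412.8 MPa (compressive; the bar is trying to expand).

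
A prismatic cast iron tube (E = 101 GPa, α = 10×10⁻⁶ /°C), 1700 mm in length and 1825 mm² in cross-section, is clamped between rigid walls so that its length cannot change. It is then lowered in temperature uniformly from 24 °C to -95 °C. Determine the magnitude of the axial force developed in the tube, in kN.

P ≈ 219 kN (tensile)

The ends cannot move, so σ = EαΔT = 101×10³ × 10×10⁻⁶ × 119 = 120.2 MPa.
P = AEαΔT = 1825 × 101×10³ × 10×10⁻⁶ × 119 = 219.3 kN (tensile).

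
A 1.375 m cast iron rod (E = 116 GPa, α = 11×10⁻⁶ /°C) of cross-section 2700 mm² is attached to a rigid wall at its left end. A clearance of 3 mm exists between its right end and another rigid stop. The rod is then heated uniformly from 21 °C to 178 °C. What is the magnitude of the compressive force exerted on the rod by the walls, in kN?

P ≈ 0 kN

If the wall were absent the rod would grow by αΔT L = 11×10⁻⁶ × 157 × 1375 = 2.375 mm.
This is smaller than the 3 mm clearance, so the rod expands freely without reaching the stop — the stress is zero.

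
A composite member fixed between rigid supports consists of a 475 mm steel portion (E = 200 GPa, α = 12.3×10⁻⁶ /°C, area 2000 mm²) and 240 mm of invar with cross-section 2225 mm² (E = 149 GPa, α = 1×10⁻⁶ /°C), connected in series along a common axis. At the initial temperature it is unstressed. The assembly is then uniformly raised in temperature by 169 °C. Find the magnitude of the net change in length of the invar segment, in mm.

|ΔL| ≈ 0.349 mm

Free thermal expansion of the whole bar: Σ αᵢΔT Lᵢ = 12.3×10⁻⁶×169×475 + 1×10⁻⁶×169×240 = 1.028 mm.
The walls prevent any net length change, so an axial force P (same in every segment) develops. Compatibility: P · Σ Lᵢ/(AᵢEᵢ) = δ_free.
Σ Lᵢ/(AᵢEᵢ) = 475/(2000×200×10³) + 240/(2225×149×10³) = 1.911×10⁻⁶ mm/N.
P = 1.028 / 1.911×10⁻⁶ = 537800 N = 537.8 kN, compressive.
For the invar segment, free thermal change = 1×10⁻⁶×169×240 = 0.04056 mm and elastic change from P = 537800×240/(2225×149×10³) = 0.3893 mm; these oppose, so the net change is 0.349 mm (segment shortens).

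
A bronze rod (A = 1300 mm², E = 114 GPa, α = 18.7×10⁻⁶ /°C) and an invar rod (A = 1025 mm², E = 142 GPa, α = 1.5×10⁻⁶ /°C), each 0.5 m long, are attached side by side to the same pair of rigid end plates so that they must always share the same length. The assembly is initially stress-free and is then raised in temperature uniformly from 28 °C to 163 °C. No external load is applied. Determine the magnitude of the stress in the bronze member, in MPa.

Equilibrium of a rigid end plate with no external load gives equal and opposite internal forces ±P in the two members. Since α_{bronze} > α_{invar}, heating drives the bronze into compression and the invar into tension.
Setting the final lengths equal and cancelling L: (α₁ − α₂)ΔT = P/(A₁E₁) + P/(A₂E₂).
|α₁ − α₂|·ΔT = 17.2×10⁻⁶ × 135 = 0.002322.
1/(A₁E₁) + 1/(A₂E₂) = 1/(1300×114×10³) + 1/(1025×142×10³) = 1.362×10⁻⁸ N⁻¹.
P = 0.002322 / 1.362×10⁻⁸ = 170500 N = 170.5 kN.
σ_{bronze} = P/A₁ = 170500/1300 = 131.2 MPa, compressive.

σ ≈ 131 MPa (compressive)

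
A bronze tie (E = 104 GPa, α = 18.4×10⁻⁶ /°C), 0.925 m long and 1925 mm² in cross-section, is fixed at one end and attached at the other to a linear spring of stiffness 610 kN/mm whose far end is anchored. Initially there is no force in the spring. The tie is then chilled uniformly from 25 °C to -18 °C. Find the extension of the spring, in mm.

If the spring were absent the tie would shorten by αΔT L = 18.4×10⁻⁶ × 43 × 925 = 0.7319 mm.
Let P be the tensile force in the spring. The tie extends elastically by PL/(AE) and the spring stretches by P/k; together these equal δ_free.
So P = δ_free / [L/(AE) + 1/k] = 0.7319 / [ 925/(1925×104×10³) + 1/(610×10³) ].
P = 0.7319 / 6.26×10⁻⁶ = 116900 N.
Spring extension = P/k = 116900/(610×10³) = 0.1917 mm.

δ ≈ 0.192 mm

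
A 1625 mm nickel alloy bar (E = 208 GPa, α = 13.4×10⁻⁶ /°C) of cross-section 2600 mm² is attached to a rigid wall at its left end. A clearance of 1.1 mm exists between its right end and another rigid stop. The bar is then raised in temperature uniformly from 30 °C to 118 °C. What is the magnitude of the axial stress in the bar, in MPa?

σ ≈ 104 MPa (compressive)

Free thermal elongation = αΔT L = 13.4×10⁻⁶ × 88 × 1625 = 1.916 mm.
After closing the 1.1 mm clearance, 1.916 − 1.1 = 0.8162 mm of expansion remains to be suppressed by the wall.
Compatibility: PL/(AE) = 0.8162 mm, so σ = P/A = E × (0.8162/1625) = 104.5 MPa.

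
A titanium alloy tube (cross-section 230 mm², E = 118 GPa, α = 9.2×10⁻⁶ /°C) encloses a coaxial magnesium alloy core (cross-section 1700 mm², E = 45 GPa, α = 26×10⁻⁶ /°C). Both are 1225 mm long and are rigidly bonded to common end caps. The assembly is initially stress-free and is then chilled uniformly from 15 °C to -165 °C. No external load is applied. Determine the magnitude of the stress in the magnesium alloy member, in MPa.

σ ≈ 35.6 MPa (tensile)

Equilibrium of a rigid end plate with no external load gives equal and opposite internal forces ±P in the two members. Since α_{magnesium alloy} > α_{titanium alloy}, cooling drives the magnesium alloy into tension and the titanium alloy into compression.
Compatibility of the two members (thermal + elastic change equal): (α₁ − α₂)ΔT = P·[1/(A₁E₁) + 1/(A₂E₂)].
|α₁ − α₂|·ΔT = 16.8×10⁻⁶ × 180 = 0.003024.
1/(A₁E₁) + 1/(A₂E₂) = 1/(230×118×10³) + 1/(1700×45×10³) = 4.992×10⁻⁸ N⁻¹.
So P = 0.003024 / 4.992×10⁻⁸ = 60.58 kN.
σ_{magnesium alloy} = P/A₂ = 60580/1700 = 35.63 MPa, tensile.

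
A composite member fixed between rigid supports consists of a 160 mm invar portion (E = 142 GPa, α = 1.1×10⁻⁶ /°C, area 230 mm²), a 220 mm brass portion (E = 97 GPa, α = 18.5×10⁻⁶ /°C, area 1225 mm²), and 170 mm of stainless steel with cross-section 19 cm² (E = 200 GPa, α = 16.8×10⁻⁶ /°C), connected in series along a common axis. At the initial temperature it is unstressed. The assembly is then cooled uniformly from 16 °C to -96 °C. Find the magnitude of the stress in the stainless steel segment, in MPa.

σ ≈ 58.2 MPa (tensile)

Free thermal contraction of the whole bar: Σ αᵢΔT Lᵢ = 1.1×10⁻⁶×112×160 + 18.5×10⁻⁶×112×220 + 16.8×10⁻⁶×112×170 = 0.7954 mm.
The rigid supports impose zero overall length change; the single axial force P common to all segments must satisfy P Σ Lᵢ/(AᵢEᵢ) = δ_free.
The series flexibility is Σ Lᵢ/(AᵢEᵢ) = 160/(230×142×10³) + 220/(1225×97×10³) + 170/(1900×200×10³) = 7.198×10⁻⁶ mm/N.
So P = 0.7954 / 7.198×10⁻⁶ = 110.5 kN, tensile.
σ_{stainless steel} = P / A = 110500 / 1900 = 58.16 MPa.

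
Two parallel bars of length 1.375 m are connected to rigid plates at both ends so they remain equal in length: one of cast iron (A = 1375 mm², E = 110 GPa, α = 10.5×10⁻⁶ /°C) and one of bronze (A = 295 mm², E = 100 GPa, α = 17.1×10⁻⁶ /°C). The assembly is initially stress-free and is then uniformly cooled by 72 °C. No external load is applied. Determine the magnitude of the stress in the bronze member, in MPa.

Both members must finish at the same length. With the larger α, the bronze tends to over-contract; the plates restrain it, putting the bronze in tension and the cast iron in compression. With no external load the two internal forces are equal and opposite, magnitude P.
Setting the final lengths equal and cancelling L: (α₁ − α₂)ΔT = P/(A₁E₁) + P/(A₂E₂).
|α₁ − α₂|·ΔT = 6.6×10⁻⁶ × 72 = 0.0004752.
1/(A₁E₁) + 1/(A₂E₂) = 1/(1375×110×10³) + 1/(295×100×10³) = 4.051×10⁻⁸ N⁻¹.
P = 0.0004752 / 4.051×10⁻⁸ = 11730 N = 11.73 kN.
σ_{bronze} = P/A₂ = 11730/295 = 39.76 MPa, tensile.

σ ≈ 39.8 MPa (tensile)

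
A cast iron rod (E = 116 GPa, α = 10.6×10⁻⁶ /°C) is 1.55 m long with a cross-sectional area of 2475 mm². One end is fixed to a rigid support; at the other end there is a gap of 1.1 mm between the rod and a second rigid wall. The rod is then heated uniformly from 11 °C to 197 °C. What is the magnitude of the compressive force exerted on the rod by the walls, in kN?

If the wall were absent the rod would grow by αΔT L = 10.6×10⁻⁶ × 186 × 1550 = 3.056 mm.
This exceeds the 1.1 mm gap, so the wall pushes back. The portion of expansion that must be recovered elastically is δ_free − gap = 3.056 − 1.1 = 1.956 mm.
Compatibility: PL/(AE) = 1.956 mm, so σ = P/A = E × (1.956/1550) = 146.4 MPa.
P = σA = 146.4 × 2475 = 362.3 kN.

P ≈ 362 kN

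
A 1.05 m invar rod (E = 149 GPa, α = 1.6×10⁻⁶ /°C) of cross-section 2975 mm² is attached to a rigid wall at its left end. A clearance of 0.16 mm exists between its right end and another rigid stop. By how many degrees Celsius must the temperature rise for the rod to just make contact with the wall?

Contact occurs when the free expansion equals the gap: αΔT L = 0.16 mm.
ΔT = 0.16 / (1.6×10⁻⁶ × 1050) = 95.24 °C.

ΔT ≈ 95.2 °C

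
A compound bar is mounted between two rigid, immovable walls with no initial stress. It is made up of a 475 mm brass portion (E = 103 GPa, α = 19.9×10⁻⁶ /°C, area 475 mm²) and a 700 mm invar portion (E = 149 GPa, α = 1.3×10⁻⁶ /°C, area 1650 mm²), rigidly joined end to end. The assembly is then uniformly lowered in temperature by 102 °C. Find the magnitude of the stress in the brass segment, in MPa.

With the walls removed the bar would change length by δ_free = Σ αᵢΔT Lᵢ = 19.9×10⁻⁶×102×475 + 1.3×10⁻⁶×102×700 = 1.057 mm.
The rigid supports impose zero overall length change; the single axial force P common to all segments must satisfy P Σ Lᵢ/(AᵢEᵢ) = δ_free.
The series flexibility is Σ Lᵢ/(AᵢEᵢ) = 475/(475×103×10³) + 700/(1650×149×10³) = 1.256×10⁻⁵ mm/N.
P = 1.057 / 1.256×10⁻⁵ = 84180 N = 84.18 kN, tensile.
σ_{brass} = P / A = 84180 / 475 = 177.2 MPa.

σ ≈ 177 MPa (tensile)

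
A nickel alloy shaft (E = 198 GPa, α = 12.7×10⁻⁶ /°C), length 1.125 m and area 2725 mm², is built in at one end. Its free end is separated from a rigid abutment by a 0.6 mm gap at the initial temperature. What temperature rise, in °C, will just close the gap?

Contact occurs when the free expansion equals the gap: αΔT L = 0.6 mm.
So ΔT = g/(αL) = 0.6/(12.7×10⁻⁶ × 1125) = 41.99 °C.

ΔT ≈ 42 °C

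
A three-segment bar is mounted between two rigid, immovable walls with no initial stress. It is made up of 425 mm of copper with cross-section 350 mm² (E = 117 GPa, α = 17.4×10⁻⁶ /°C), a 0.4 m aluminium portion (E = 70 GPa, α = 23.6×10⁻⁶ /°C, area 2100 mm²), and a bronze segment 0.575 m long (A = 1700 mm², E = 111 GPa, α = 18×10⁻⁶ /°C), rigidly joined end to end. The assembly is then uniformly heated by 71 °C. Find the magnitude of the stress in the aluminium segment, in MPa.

σ ≈ 56.9 MPa (compressive)

With the walls removed the bar would change length by δ_free = Σ αᵢΔT Lᵢ = 17.4×10⁻⁶×71×425 + 23.6×10⁻⁶×71×400 + 18×10⁻⁶×71×575 = 1.93 mm.
Since the ends are fixed, an axial force P builds up, equal in every segment, with P · Σ Lᵢ/(AᵢEᵢ) = δ_free.
Σ Lᵢ/(AᵢEᵢ) = 425/(350×117×10³) + 400/(2100×70×10³) + 575/(1700×111×10³) = 1.615×10⁻⁵ mm/N.
P = 1.93 / 1.615×10⁻⁵ = 119500 N = 119.5 kN, compressive.
σ_{aluminium} = P / A = 119500 / 2100 = 56.92 MPa.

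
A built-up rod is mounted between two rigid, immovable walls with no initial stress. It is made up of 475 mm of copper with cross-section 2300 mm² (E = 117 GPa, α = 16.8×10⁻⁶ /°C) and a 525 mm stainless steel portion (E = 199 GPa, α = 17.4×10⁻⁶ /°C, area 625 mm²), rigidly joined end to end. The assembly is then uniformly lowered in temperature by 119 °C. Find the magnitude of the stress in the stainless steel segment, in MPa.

σ ≈ 544 MPa (tensile)

If the supports were absent, the total length change would be Σ αᵢΔT Lᵢ = 16.8×10⁻⁶×119×475 + 17.4×10⁻⁶×119×525 = 2.037 mm.
The rigid supports impose zero overall length change; the single axial force P common to all segments must satisfy P Σ Lᵢ/(AᵢEᵢ) = δ_free.
Σ Lᵢ/(AᵢEᵢ) = 475/(2300×117×10³) + 525/(625×199×10³) = 5.986×10⁻⁶ mm/N.
P = 2.037 / 5.986×10⁻⁶ = 340200 N = 340.2 kN, tensile.
σ_{stainless steel} = P / A = 340200 / 625 = 544.4 MPa.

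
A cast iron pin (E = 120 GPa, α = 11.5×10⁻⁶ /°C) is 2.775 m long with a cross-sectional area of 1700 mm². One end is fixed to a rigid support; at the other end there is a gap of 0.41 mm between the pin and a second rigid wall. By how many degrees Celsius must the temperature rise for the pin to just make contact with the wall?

The gap closes when αΔT L = 0.41 mm, since the pin is still unstressed at that instant.
ΔT = 0.41 / (11.5×10⁻⁶ × 2775) = 12.85 °C.

ΔT ≈ 12.8 °C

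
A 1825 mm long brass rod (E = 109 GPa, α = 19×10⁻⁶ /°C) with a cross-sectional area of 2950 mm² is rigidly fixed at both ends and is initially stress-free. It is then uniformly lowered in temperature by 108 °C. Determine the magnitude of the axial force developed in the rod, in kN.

P ≈ 660 kN (tensile)

Full restraint means ε = 0, so the stress is σ = EαΔT = 109×10³ × 19×10⁻⁶ × 108 = 223.7 MPa.
Axial force P = σA = 223.7 × 2950 = 659800 N = 659.8 kN, tensile.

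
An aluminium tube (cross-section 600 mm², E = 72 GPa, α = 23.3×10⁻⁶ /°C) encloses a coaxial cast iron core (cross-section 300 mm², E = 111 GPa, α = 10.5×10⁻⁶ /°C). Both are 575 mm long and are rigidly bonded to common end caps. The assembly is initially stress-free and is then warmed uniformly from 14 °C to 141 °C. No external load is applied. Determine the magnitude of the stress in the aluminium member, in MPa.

Both members must finish at the same length. With the larger α, the aluminium tends to over-expand; the plates restrain it, putting the aluminium in compression and the cast iron in tension. With no external load the two internal forces are equal and opposite, magnitude P.
Compatibility of the two members (thermal + elastic change equal): (α₁ − α₂)ΔT = P·[1/(A₁E₁) + 1/(A₂E₂)].
|α₁ − α₂|·ΔT = 12.8×10⁻⁶ × 127 = 0.001626.
1/(A₁E₁) + 1/(A₂E₂) = 1/(600×72×10³) + 1/(300×111×10³) = 5.318×10⁻⁸ N⁻¹.
So P = 0.001626 / 5.318×10⁻⁸ = 30.57 kN.
σ_{aluminium} = P/A₁ = 30570/600 = 50.95 MPa, compressive.

σ ≈ 50.9 MPa (compressive)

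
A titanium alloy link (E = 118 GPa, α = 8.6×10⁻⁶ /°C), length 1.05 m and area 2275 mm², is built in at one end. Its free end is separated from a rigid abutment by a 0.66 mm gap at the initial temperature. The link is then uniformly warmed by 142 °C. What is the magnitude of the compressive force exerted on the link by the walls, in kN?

P ≈ 159 kN

Unrestrained expansion: δ_free = αΔT L = 8.6×10⁻⁶ × 142 × 1050 = 1.282 mm.
After closing the 0.66 mm clearance, 1.282 − 0.66 = 0.6223 mm of expansion remains to be suppressed by the wall.
Compatibility: PL/(AE) = 0.6223 mm, so σ = P/A = E × (0.6223/1050) = 69.93 MPa.
Force on the wall = σA = 69.93 × 2275 mm² = 159.1 kN.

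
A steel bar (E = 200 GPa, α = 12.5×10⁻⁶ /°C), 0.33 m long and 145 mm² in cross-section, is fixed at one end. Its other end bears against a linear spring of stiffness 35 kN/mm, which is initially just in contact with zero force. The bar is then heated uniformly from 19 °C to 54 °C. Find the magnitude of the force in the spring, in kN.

P ≈ 3.61 kN

The unrestrained thermal change is αΔT L = 12.5×10⁻⁶ × 35 × 330 = 0.1444 mm.
With a force P in the spring, the elastic change of the bar is PL/(AE) and that of the spring is P/k; compatibility requires their sum to equal δ_free.
P [ L/(AE) + 1/k ] = δ_free → P [ 330/(145×200×10³) + 1/(35×10³) ] = 0.1444.
P = 0.1444 / 3.995×10⁻⁵ = 3614 N.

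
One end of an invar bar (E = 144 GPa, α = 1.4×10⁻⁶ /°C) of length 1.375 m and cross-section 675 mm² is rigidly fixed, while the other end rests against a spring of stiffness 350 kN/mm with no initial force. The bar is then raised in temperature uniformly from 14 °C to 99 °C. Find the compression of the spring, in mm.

If the spring were absent the bar would lengthen by αΔT L = 1.4×10⁻⁶ × 85 × 1375 = 0.1636 mm.
Let P be the compressive force at the spring. The bar shortens elastically by PL/(AE) and the spring compresses by P/k; together these equal δ_free.
P [ L/(AE) + 1/k ] = δ_free → P [ 1375/(675×144×10³) + 1/(350×10³) ] = 0.1636.
P = 0.1636 / 1.7×10⁻⁵ = 9623 N.
Spring compression = P/k = 9623/(350×10³) = 0.02749 mm.

δ ≈ 0.0275 mm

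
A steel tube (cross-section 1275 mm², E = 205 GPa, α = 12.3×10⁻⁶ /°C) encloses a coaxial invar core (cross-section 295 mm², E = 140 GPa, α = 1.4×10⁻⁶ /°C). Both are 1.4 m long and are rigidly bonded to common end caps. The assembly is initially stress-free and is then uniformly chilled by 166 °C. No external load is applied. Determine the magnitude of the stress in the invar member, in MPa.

σ ≈ 219 MPa (compressive)

Equilibrium of a rigid end plate with no external load gives equal and opposite internal forces ±P in the two members. Since α_{steel} > α_{invar}, cooling drives the steel into tension and the invar into compression.
Setting the final lengths equal and cancelling L: (α₁ − α₂)ΔT = P/(A₁E₁) + P/(A₂E₂).
|α₁ − α₂|·ΔT = 10.9×10⁻⁶ × 166 = 0.001809.
1/(A₁E₁) + 1/(A₂E₂) = 1/(1275×205×10³) + 1/(295×140×10³) = 2.804×10⁻⁸ N⁻¹.
P = 0.001809 / 2.804×10⁻⁸ = 64530 N = 64.53 kN.
σ_{invar} = P/A₂ = 64530/295 = 218.8 MPa, compressive.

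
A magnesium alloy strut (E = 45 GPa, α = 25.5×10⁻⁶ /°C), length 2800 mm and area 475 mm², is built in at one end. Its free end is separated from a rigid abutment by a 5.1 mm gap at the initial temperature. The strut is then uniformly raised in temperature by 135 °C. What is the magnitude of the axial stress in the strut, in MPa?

Unrestrained expansion: δ_free = αΔT L = 25.5×10⁻⁶ × 135 × 2800 = 9.639 mm.
The gap closes (δ_free > 5.1 mm) and the wall then resists a further 9.639 − 5.1 = 4.539 mm of expansion.
Compatibility: PL/(AE) = 4.539 mm, so σ = P/A = E × (4.539/2800) = 72.95 MPa.

σ ≈ 72.9 MPa (compressive)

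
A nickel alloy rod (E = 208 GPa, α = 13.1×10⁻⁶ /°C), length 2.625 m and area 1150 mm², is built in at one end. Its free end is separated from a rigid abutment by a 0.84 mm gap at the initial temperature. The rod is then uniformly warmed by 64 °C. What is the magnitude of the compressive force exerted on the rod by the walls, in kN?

Free thermal elongation = αΔT L = 13.1×10⁻⁶ × 64 × 2625 = 2.201 mm.
The gap closes (δ_free > 0.84 mm) and the wall then resists a further 2.201 − 0.84 = 1.361 mm of expansion.
Compatibility: PL/(AE) = 1.361 mm, so σ = P/A = E × (1.361/2625) = 107.8 MPa.
Force on the wall = σA = 107.8 × 1150 mm² = 124 kN.

P ≈ 124 kN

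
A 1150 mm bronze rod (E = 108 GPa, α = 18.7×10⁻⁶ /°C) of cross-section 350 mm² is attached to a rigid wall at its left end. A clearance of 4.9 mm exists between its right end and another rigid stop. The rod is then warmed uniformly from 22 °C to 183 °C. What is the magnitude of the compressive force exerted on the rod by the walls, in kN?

P ≈ 0 kN

If the wall were absent the rod would grow by αΔT L = 18.7×10⁻⁶ × 161 × 1150 = 3.462 mm.
Since δ_free = 3.46 mm is less than the 4.9 mm gap, the rod never touches the wall. No axial force develops.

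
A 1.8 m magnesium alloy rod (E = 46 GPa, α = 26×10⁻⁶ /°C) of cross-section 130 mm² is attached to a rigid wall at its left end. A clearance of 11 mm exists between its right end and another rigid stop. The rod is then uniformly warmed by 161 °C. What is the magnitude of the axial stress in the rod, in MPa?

σ ≈ 0 MPa

Free thermal elongation = αΔT L = 26×10⁻⁶ × 161 × 1800 = 7.535 mm.
This is smaller than the 11 mm clearance, so the rod expands freely without reaching the stop — the stress is zero.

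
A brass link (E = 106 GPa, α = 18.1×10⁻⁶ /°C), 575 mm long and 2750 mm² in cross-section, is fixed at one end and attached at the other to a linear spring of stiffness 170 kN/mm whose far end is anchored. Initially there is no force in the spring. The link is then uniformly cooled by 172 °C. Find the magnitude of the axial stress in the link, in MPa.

σ ≈ 82.9 MPa (tensile)

Free thermal contraction: δ_free = αΔT L = 18.1×10⁻⁶ × 172 × 575 = 1.79 mm.
With a force P in the spring, the elastic change of the link is PL/(AE) and that of the spring is P/k; compatibility requires their sum to equal δ_free.
So P = δ_free / [L/(AE) + 1/k] = 1.79 / [ 575/(2750×106×10³) + 1/(170×10³) ].
P = 1.79 / 7.855×10⁻⁶ = 227900 N.
σ = P/A = 227900/2750 = 82.87 MPa.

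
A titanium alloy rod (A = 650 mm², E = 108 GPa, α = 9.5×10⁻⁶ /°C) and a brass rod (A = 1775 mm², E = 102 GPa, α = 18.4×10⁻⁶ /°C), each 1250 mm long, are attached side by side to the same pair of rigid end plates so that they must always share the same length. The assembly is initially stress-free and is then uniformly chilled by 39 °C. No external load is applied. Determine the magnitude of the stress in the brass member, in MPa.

Both members must finish at the same length. With the larger α, the brass tends to over-contract; the plates restrain it, putting the brass in tension and the titanium alloy in compression. With no external load the two internal forces are equal and opposite, magnitude P.
Equating the net (thermal + elastic) strains gives |α₁ − α₂|·ΔT = P·[1/(A₁E₁) + 1/(A₂E₂)].
|α₁ − α₂|·ΔT = 8.9×10⁻⁶ × 39 = 0.0003471.
1/(A₁E₁) + 1/(A₂E₂) = 1/(650×108×10³) + 1/(1775×102×10³) = 1.977×10⁻⁸ N⁻¹.
P = 0.0003471 / 1.977×10⁻⁸ = 17560 N = 17.56 kN.
σ_{brass} = P/A₂ = 17560/1775 = 9.892 MPa, tensile.

σ ≈ 9.89 MPa (tensile)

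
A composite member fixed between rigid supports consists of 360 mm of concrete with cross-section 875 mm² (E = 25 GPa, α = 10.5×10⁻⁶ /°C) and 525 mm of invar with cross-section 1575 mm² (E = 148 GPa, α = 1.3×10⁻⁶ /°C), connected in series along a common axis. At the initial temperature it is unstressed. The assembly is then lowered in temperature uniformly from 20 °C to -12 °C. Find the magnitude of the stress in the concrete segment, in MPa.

σ ≈ 8.72 MPa (tensile)

With the walls removed the bar would change length by δ_free = Σ αᵢΔT Lᵢ = 10.5×10⁻⁶×32×360 + 1.3×10⁻⁶×32×525 = 0.1428 mm.
The rigid supports impose zero overall length change; the single axial force P common to all segments must satisfy P Σ Lᵢ/(AᵢEᵢ) = δ_free.
Σ Lᵢ/(AᵢEᵢ) = 360/(875×25×10³) + 525/(1575×148×10³) = 1.871×10⁻⁵ mm/N.
So P = 0.1428 / 1.871×10⁻⁵ = 7.633 kN, tensile.
σ_{concrete} = P / A = 7633 / 875 = 8.723 MPa.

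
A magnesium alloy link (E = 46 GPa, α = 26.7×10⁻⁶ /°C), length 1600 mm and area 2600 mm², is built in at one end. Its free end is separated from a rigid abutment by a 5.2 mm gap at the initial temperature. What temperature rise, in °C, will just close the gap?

Contact occurs when the free expansion equals the gap: αΔT L = 5.2 mm.
So ΔT = g/(αL) = 5.2/(26.7×10⁻⁶ × 1600) = 121.7 °C.

ΔT ≈ 122 °C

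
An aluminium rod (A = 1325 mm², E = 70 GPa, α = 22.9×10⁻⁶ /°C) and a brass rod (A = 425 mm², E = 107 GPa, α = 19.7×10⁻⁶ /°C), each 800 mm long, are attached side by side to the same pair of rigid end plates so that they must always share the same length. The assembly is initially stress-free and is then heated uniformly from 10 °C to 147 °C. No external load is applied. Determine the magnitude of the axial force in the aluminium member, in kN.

P ≈ 13.4 kN (compressive in the aluminium)

Equilibrium of a rigid end plate with no external load gives equal and opposite internal forces ±P in the two members. Since α_{aluminium} > α_{brass}, heating drives the aluminium into compression and the brass into tension.
Compatibility of the two members (thermal + elastic change equal): (α₁ − α₂)ΔT = P·[1/(A₁E₁) + 1/(A₂E₂)].
|α₁ − α₂|·ΔT = 3.2×10⁻⁶ × 137 = 0.0004384.
1/(A₁E₁) + 1/(A₂E₂) = 1/(1325×70×10³) + 1/(425×107×10³) = 3.277×10⁻⁸ N⁻¹.
P = 0.0004384 / 3.277×10⁻⁸ = 13380 N = 13.38 kN.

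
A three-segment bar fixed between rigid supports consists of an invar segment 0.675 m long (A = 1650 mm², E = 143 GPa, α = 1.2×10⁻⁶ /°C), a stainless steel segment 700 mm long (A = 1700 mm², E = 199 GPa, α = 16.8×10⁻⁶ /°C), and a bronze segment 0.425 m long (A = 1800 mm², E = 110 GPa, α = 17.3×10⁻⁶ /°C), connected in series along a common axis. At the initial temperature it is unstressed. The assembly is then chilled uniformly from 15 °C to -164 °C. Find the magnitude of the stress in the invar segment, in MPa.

Free thermal contraction of the whole bar: Σ αᵢΔT Lᵢ = 1.2×10⁻⁶×179×675 + 16.8×10⁻⁶×179×700 + 17.3×10⁻⁶×179×425 = 3.566 mm.
The walls prevent any net length change, so an axial force P (same in every segment) develops. Compatibility: P · Σ Lᵢ/(AᵢEᵢ) = δ_free.
The series flexibility is Σ Lᵢ/(AᵢEᵢ) = 675/(1650×143×10³) + 700/(1700×199×10³) + 425/(1800×110×10³) = 7.076×10⁻⁶ mm/N.
P = 3.566 / 7.076×10⁻⁶ = 503900 N = 503.9 kN, tensile.
σ_{invar} = P / A = 503900 / 1650 = 305.4 MPa.

σ ≈ 305 MPa (tensile)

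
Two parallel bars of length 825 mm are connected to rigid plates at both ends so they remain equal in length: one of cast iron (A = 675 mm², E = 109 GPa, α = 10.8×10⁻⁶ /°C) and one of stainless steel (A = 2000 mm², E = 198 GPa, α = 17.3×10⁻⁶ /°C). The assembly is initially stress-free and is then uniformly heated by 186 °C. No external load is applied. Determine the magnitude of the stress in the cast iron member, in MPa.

σ ≈ 111 MPa (tensile)

The stainless steel has the larger α, so on heating it would change length more than the cast iron if both were free. The rigid plates force a common final length, so the stainless steel is put into compression and the cast iron into tension, with equal and opposite forces P (no external load).
Equating the net (thermal + elastic) strains gives |α₁ − α₂|·ΔT = P·[1/(A₁E₁) + 1/(A₂E₂)].
|α₁ − α₂|·ΔT = 6.5×10⁻⁶ × 186 = 0.001209.
1/(A₁E₁) + 1/(A₂E₂) = 1/(675×109×10³) + 1/(2000×198×10³) = 1.612×10⁻⁸ N⁻¹.
So P = 0.001209 / 1.612×10⁻⁸ = 75.01 kN.
σ_{cast iron} = P/A₁ = 75010/675 = 111.1 MPa, tensile.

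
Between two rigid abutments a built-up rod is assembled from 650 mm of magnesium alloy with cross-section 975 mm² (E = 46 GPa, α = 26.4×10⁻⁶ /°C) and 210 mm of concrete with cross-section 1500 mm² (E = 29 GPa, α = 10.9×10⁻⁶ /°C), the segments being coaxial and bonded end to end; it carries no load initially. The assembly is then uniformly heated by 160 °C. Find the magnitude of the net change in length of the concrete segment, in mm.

|ΔL| ≈ 0.411 mm

If the supports were absent, the total length change would be Σ αᵢΔT Lᵢ = 26.4×10⁻⁶×160×650 + 10.9×10⁻⁶×160×210 = 3.112 mm.
The walls prevent any net length change, so an axial force P (same in every segment) develops. Compatibility: P · Σ Lᵢ/(AᵢEᵢ) = δ_free.
Σ Lᵢ/(AᵢEᵢ) = 650/(975×46×10³) + 210/(1500×29×10³) = 1.932×10⁻⁵ mm/N.
So P = 3.112 / 1.932×10⁻⁵ = 161.1 kN, compressive.
For the concrete segment, free thermal change = 10.9×10⁻⁶×160×210 = 0.3662 mm and elastic change from P = 161100×210/(1500×29×10³) = 0.7776 mm; these oppose, so the net change is 0.411 mm (segment shortens).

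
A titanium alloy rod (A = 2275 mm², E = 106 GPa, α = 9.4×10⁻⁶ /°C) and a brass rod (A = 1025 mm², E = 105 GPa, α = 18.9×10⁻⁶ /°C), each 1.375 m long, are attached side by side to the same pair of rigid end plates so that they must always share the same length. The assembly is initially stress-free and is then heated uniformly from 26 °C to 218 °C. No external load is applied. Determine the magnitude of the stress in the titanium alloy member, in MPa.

σ ≈ 59.7 MPa (tensile)

Equilibrium of a rigid end plate with no external load gives equal and opposite internal forces ±P in the two members. Since α_{brass} > α_{titanium alloy}, heating drives the brass into compression and the titanium alloy into tension.
Compatibility of the two members (thermal + elastic change equal): (α₁ − α₂)ΔT = P·[1/(A₁E₁) + 1/(A₂E₂)].
|α₁ − α₂|·ΔT = 9.5×10⁻⁶ × 192 = 0.001824.
1/(A₁E₁) + 1/(A₂E₂) = 1/(2275×106×10³) + 1/(1025×105×10³) = 1.344×10⁻⁸ N⁻¹.
So P = 0.001824 / 1.344×10⁻⁸ = 135.7 kN.
σ_{titanium alloy} = P/A₁ = 135700/2275 = 59.66 MPa, tensile.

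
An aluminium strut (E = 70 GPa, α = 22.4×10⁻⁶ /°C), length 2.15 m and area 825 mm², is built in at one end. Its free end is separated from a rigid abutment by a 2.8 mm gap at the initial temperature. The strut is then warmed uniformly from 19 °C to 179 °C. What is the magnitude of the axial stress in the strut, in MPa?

Free thermal elongation = αΔT L = 22.4×10⁻⁶ × 160 × 2150 = 7.706 mm.
The gap closes (δ_free > 2.8 mm) and the wall then resists a further 7.706 − 2.8 = 4.906 mm of expansion.
Compatibility: PL/(AE) = 4.906 mm, so σ = P/A = E × (4.906/2150) = 159.7 MPa.

σ ≈ 160 MPa (compressive)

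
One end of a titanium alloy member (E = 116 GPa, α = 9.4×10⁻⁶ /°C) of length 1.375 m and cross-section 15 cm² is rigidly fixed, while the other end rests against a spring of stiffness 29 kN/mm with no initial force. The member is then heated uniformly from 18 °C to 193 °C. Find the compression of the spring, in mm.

δ ≈ 1.84 mm

The unrestrained thermal change is αΔT L = 9.4×10⁻⁶ × 175 × 1375 = 2.262 mm.
Let P be the compressive force at the spring. The member shortens elastically by PL/(AE) and the spring compresses by P/k; together these equal δ_free.
P [ L/(AE) + 1/k ] = δ_free → P [ 1375/(1500×116×10³) + 1/(29×10³) ] = 2.262.
P = 2.262 / 4.239×10⁻⁵ = 53360 N.
Spring compression = P/k = 53360/(29×10³) = 1.84 mm.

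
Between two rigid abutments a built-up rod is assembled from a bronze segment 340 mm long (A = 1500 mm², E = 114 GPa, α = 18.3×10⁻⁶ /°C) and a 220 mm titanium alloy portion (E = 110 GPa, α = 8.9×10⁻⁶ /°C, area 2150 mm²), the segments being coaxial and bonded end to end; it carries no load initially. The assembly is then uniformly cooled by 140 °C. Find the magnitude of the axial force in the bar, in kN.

With the walls removed the bar would change length by δ_free = Σ αᵢΔT Lᵢ = 18.3×10⁻⁶×140×340 + 8.9×10⁻⁶×140×220 = 1.145 mm.
Since the ends are fixed, an axial force P builds up, equal in every segment, with P · Σ Lᵢ/(AᵢEᵢ) = δ_free.
The series flexibility is Σ Lᵢ/(AᵢEᵢ) = 340/(1500×114×10³) + 220/(2150×110×10³) = 2.919×10⁻⁶ mm/N.
P = 1.145 / 2.919×10⁻⁶ = 392400 N = 392.4 kN, tensile.

P ≈ 392 kN (tensile)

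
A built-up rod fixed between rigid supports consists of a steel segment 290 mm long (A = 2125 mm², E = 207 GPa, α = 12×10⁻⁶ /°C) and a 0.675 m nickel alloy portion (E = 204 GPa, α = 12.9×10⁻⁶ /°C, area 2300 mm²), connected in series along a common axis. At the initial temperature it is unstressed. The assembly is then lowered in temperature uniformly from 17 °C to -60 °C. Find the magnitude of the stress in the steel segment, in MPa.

σ ≈ 211 MPa (tensile)

If the supports were absent, the total length change would be Σ αᵢΔT Lᵢ = 12×10⁻⁶×77×290 + 12.9×10⁻⁶×77×675 = 0.9384 mm.
The rigid supports impose zero overall length change; the single axial force P common to all segments must satisfy P Σ Lᵢ/(AᵢEᵢ) = δ_free.
The series flexibility is Σ Lᵢ/(AᵢEᵢ) = 290/(2125×207×10³) + 675/(2300×204×10³) = 2.098×10⁻⁶ mm/N.
P = 0.9384 / 2.098×10⁻⁶ = 447300 N = 447.3 kN, tensile.
σ_{steel} = P / A = 447300 / 2125 = 210.5 MPa.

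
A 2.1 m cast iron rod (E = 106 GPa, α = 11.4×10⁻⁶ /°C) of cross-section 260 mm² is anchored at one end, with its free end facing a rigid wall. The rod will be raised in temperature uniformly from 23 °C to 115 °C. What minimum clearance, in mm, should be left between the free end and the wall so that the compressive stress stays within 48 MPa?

g ≈ 1.25 mm

With no wall the rod would lengthen by αΔT L = 11.4×10⁻⁶ × 92 × 2100 = 2.202 mm.
A stress of 48 MPa corresponds to the wall pushing the rod back by σL/E = 48×2100/(106×10³) = 0.9509 mm.
So the gap has to take up the difference, g_min = δ_free − σL/E = 2.202 − 0.9509 = 1.252 mm.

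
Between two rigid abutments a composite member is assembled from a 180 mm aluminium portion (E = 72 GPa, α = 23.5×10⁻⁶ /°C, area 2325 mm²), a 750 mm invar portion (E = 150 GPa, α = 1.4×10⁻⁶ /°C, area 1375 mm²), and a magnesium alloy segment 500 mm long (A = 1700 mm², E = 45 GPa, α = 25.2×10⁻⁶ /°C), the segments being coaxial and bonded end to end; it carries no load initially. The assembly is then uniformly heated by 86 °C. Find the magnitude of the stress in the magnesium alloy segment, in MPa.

Free thermal expansion of the whole bar: Σ αᵢΔT Lᵢ = 23.5×10⁻⁶×86×180 + 1.4×10⁻⁶×86×750 + 25.2×10⁻⁶×86×500 = 1.538 mm.
The walls prevent any net length change, so an axial force P (same in every segment) develops. Compatibility: P · Σ Lᵢ/(AᵢEᵢ) = δ_free.
Σ Lᵢ/(AᵢEᵢ) = 180/(2325×72×10³) + 750/(1375×150×10³) + 500/(1700×45×10³) = 1.125×10⁻⁵ mm/N.
Hence P = δ_free / Σ(L/AE) = 1.538/1.125×10⁻⁵ = 136.7 kN (compressive).
σ_{magnesium alloy} = P / A = 136700 / 1700 = 80.42 MPa.

σ ≈ 80.4 MPa (compressive)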